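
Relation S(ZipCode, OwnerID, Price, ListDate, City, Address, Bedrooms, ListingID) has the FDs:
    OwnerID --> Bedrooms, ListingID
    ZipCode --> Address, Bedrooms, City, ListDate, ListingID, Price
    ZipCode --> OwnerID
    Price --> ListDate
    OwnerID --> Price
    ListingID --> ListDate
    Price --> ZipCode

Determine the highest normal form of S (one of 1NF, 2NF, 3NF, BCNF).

2NF

Candidate keys: {OwnerID}, {Price}, {ZipCode}. Prime attributes: {OwnerID, Price, ZipCode}.
ListingID --> ListDate breaks BCNF: {ListingID}⁺ = {ListDate, ListingID}, so {ListingID} is not a superkey.
ListingID --> ListDate has non-prime {ListDate} on the right and a non-superkey on the left, so 3NF fails.
Every candidate key is a single attribute, so no partial dependency is possible; 2NF holds.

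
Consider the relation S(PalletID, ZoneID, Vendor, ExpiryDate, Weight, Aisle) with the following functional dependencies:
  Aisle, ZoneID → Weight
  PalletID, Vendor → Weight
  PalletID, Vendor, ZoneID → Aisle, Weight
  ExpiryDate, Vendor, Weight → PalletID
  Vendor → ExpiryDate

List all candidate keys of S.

No FD produces {Vendor, ZoneID}, so they must be in every candidate key.
Closure of {Aisle, Vendor, ZoneID} is {Aisle, ExpiryDate, PalletID, Vendor, Weight, ZoneID}, the whole schema; {Aisle, Vendor, ZoneID} is a candidate key.
Closure of {PalletID, Vendor, ZoneID} is {Aisle, ExpiryDate, PalletID, Vendor, Weight, ZoneID}, the whole schema; {PalletID, Vendor, ZoneID} is a candidate key.
Closure of {Vendor, Weight, ZoneID} is {Aisle, ExpiryDate, PalletID, Vendor, Weight, ZoneID}, the whole schema; {Vendor, Weight, ZoneID} is a candidate key.
No proper subset of any of these is a key, and no other minimal superkey exists.

{Aisle, Vendor, ZoneID}, {PalletID, Vendor, ZoneID}, {Vendor, Weight, ZoneID}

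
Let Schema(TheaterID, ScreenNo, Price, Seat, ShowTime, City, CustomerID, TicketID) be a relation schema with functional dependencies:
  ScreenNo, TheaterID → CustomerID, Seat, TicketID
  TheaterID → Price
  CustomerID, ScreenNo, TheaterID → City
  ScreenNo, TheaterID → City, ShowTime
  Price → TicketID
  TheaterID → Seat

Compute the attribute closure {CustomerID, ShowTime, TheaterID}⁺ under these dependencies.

Start with {CustomerID, ShowTime, TheaterID}.
TheaterID → Price applies; add {Price} → now {CustomerID, Price, ShowTime, TheaterID}.
Price → TicketID applies; add {TicketID} → now {CustomerID, Price, ShowTime, TheaterID, TicketID}.
TheaterID → Seat applies; add {Seat} → now {CustomerID, Price, Seat, ShowTime, TheaterID, TicketID}.
No further FD applies.

{CustomerID, Price, Seat, ShowTime, TheaterID, TicketID}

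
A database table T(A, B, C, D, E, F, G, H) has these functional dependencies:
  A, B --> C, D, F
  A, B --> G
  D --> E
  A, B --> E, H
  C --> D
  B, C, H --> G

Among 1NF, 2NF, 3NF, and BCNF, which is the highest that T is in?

2NF

Candidate key: {A, B}. Prime attributes: {A, B}.
D --> E breaks BCNF: {D}⁺ = {D, E}, so {D} is not a superkey.
Because {E} is non-prime and the left side of D --> E is not a superkey, the relation is not in 3NF.
Checking every proper subset of each key, none determines a non-prime attribute — 2NF is satisfied.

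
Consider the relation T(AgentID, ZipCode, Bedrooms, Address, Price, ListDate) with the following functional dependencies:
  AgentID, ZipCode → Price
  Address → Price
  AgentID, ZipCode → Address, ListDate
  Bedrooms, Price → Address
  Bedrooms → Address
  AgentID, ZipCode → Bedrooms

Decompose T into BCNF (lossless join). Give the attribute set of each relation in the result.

{Address, Bedrooms}; {Address, Price}; {AgentID, Bedrooms, ListDate, ZipCode}

Candidate key of the original relation: {AgentID, ZipCode}.
{Address, AgentID, Bedrooms, ListDate, Price, ZipCode}: {Address} determines {Address, Price} here but is not a superkey — split on Address → Price, giving {Address, Price} and {Address, AgentID, Bedrooms, ListDate, ZipCode}.
{Address, Price} has no BCNF violation.
{Address, AgentID, Bedrooms, ListDate, ZipCode}: {Bedrooms} determines {Address, Bedrooms} here but is not a superkey — split on Bedrooms → Address, giving {Address, Bedrooms} and {AgentID, Bedrooms, ListDate, ZipCode}.
{Address, Bedrooms} has no BCNF violation.
{AgentID, Bedrooms, ListDate, ZipCode} has no BCNF violation.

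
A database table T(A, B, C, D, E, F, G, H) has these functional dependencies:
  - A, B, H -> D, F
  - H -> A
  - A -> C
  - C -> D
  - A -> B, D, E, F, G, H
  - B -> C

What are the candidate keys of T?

{A}, {H}

{A} is a candidate key since {A}⁺ = {A, B, C, D, E, F, G, H} covers every attribute.
{H} is a candidate key since {H}⁺ = {A, B, C, D, E, F, G, H} covers every attribute.
These are minimal and exhaustive — every other superkey contains one of them.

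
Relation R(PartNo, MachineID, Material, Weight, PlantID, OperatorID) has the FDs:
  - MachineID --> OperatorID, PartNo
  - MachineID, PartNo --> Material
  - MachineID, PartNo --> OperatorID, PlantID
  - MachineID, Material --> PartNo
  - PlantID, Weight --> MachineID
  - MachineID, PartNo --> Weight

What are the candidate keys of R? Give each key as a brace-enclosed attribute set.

{MachineID}, {PlantID, Weight}

{MachineID} is a candidate key since {MachineID}⁺ = {MachineID, Material, OperatorID, PartNo, PlantID, Weight} covers every attribute.
{PlantID, Weight} is a candidate key since {PlantID, Weight}⁺ = {MachineID, Material, OperatorID, PartNo, PlantID, Weight} covers every attribute.
These are minimal and exhaustive — every other superkey contains one of them.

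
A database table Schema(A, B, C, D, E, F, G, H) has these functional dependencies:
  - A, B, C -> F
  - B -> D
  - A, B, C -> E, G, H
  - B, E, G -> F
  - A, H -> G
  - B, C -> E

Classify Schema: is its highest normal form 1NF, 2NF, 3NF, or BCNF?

1NF

Candidate key: {A, B, C}. Prime attributes: {A, B, C}.
For B -> D we have {B}⁺ = {B, D}; {B} is not a superkey, so BCNF fails.
Because {D} is non-prime and the left side of B -> D is not a superkey, the relation is not in 3NF.
{B} is a proper subset of the key {A, B, C}, and {B}⁺ contains the non-prime attribute {D} — a partial dependency, so 2NF is violated.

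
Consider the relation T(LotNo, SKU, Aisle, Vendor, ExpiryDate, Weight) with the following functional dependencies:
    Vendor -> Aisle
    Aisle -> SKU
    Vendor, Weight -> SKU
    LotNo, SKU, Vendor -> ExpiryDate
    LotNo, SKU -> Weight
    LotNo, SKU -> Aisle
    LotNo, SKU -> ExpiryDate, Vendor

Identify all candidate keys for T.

{Aisle, LotNo}, {LotNo, SKU}, {LotNo, Vendor}

No FD produces {LotNo}, so it must be in every candidate key.
{Aisle, LotNo}⁺ = {Aisle, ExpiryDate, LotNo, SKU, Vendor, Weight}, which is every attribute, so {Aisle, LotNo} is a candidate key.
{LotNo, SKU}⁺ = {Aisle, ExpiryDate, LotNo, SKU, Vendor, Weight}, which is every attribute, so {LotNo, SKU} is a candidate key.
{LotNo, Vendor}⁺ = {Aisle, ExpiryDate, LotNo, SKU, Vendor, Weight}, which is every attribute, so {LotNo, Vendor} is a candidate key.
No proper subset of any of these is a key, and no other minimal superkey exists.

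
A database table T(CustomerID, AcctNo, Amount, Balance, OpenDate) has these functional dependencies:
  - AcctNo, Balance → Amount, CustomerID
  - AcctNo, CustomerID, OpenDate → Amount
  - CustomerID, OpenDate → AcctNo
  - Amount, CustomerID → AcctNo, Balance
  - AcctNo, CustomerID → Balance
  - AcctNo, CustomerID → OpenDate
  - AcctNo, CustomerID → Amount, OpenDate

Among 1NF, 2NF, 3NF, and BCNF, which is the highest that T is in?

BCNF

Candidate keys: {AcctNo, Balance}, {AcctNo, CustomerID}, {Amount, CustomerID}, {CustomerID, OpenDate}. Prime attributes: {AcctNo, Amount, Balance, CustomerID, OpenDate}.
Each dependency's left side is a superkey — BCNF holds.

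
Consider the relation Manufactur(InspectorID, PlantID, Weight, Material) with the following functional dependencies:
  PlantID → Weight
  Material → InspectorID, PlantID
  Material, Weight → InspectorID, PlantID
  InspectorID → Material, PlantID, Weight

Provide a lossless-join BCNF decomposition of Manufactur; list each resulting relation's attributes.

Candidate keys of the original relation: {InspectorID}, {Material}.
In {InspectorID, Material, PlantID, Weight}, {PlantID} is not a superkey ({PlantID}⁺ restricted to this set is {PlantID, Weight}), so split on PlantID → Weight into {PlantID, Weight} and {InspectorID, Material, PlantID}.
{PlantID, Weight} is in BCNF.
{InspectorID, Material, PlantID} is in BCNF.

{InspectorID, Material, PlantID}; {PlantID, Weight}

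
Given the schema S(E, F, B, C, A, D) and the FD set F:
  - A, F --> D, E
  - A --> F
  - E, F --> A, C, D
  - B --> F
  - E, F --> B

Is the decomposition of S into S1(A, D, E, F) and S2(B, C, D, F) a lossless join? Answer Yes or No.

Common attributes: {D, F}; their closure is {D, F}.
Neither S1 nor S2 is contained in that closure, so the decomposition is lossy.

No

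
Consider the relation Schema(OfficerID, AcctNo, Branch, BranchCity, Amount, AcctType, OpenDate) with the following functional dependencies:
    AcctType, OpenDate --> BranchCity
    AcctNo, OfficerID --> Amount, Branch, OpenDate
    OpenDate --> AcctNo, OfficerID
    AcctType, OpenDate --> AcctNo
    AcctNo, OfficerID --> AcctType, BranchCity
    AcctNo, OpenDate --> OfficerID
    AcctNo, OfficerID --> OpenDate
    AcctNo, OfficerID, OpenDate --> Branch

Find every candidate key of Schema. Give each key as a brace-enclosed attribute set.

{OpenDate} is a candidate key since {OpenDate}⁺ = {AcctNo, AcctType, Amount, Branch, BranchCity, OfficerID, OpenDate} covers every attribute.
{AcctNo, OfficerID} is a candidate key since {AcctNo, OfficerID}⁺ = {AcctNo, AcctType, Amount, Branch, BranchCity, OfficerID, OpenDate} covers every attribute.
Any other superkey properly contains one of these, so there are no further candidate keys.

{AcctNo, OfficerID}, {OpenDate}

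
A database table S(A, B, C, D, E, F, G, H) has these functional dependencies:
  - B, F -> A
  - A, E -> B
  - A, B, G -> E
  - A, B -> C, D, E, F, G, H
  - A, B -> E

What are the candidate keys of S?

{A, B}⁺ = {A, B, C, D, E, F, G, H} — all of the relation — so {A, B} is a candidate key.
{A, E}⁺ = {A, B, C, D, E, F, G, H} — all of the relation — so {A, E} is a candidate key.
{B, F}⁺ = {A, B, C, D, E, F, G, H} — all of the relation — so {B, F} is a candidate key.
No proper subset of any of these is a key, and no other minimal superkey exists.

{A, B}, {A, E}, {B, F}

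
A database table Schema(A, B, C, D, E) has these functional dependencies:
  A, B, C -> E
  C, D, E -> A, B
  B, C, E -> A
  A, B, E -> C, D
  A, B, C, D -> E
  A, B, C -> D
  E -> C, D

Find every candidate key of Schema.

{A, B, C}, {E}

{E} is a candidate key since {E}⁺ = {A, B, C, D, E} covers every attribute.
{A, B, C} is a candidate key since {A, B, C}⁺ = {A, B, C, D, E} covers every attribute.
No proper subset of any of these is a key, and no other minimal superkey exists.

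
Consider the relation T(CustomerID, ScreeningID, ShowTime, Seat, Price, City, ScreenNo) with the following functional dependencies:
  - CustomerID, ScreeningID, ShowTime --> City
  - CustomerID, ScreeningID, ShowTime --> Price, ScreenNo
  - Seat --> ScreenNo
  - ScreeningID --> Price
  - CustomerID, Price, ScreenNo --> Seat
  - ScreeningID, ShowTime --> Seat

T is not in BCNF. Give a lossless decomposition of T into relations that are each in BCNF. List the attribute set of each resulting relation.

{City, CustomerID, ScreeningID, ShowTime}; {Price, ScreeningID}; {ScreenNo, Seat}; {ScreeningID, Seat, ShowTime}

Candidate key of the original relation: {CustomerID, ScreeningID, ShowTime}.
In {City, CustomerID, Price, ScreenNo, ScreeningID, Seat, ShowTime}, {Seat} is not a superkey ({Seat}⁺ restricted to this set is {ScreenNo, Seat}), so split on Seat --> ScreenNo into {ScreenNo, Seat} and {City, CustomerID, Price, ScreeningID, Seat, ShowTime}.
{ScreenNo, Seat} has no BCNF violation.
In {City, CustomerID, Price, ScreeningID, Seat, ShowTime}, {ScreeningID} is not a superkey ({ScreeningID}⁺ restricted to this set is {Price, ScreeningID}), so split on ScreeningID --> Price into {Price, ScreeningID} and {City, CustomerID, ScreeningID, Seat, ShowTime}.
{Price, ScreeningID} has no BCNF violation.
In {City, CustomerID, ScreeningID, Seat, ShowTime}, {ScreeningID, ShowTime} is not a superkey ({ScreeningID, ShowTime}⁺ restricted to this set is {ScreeningID, Seat, ShowTime}), so split on ScreeningID, ShowTime --> Seat into {ScreeningID, Seat, ShowTime} and {City, CustomerID, ScreeningID, ShowTime}.
{ScreeningID, Seat, ShowTime} has no BCNF violation.
{City, CustomerID, ScreeningID, ShowTime} has no BCNF violation.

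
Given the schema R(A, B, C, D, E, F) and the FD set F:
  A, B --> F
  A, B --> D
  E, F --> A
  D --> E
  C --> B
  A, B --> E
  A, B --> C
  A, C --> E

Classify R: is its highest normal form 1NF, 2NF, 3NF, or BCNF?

3NF

Candidate keys: {A, B}, {A, C}, {B, D, F}, {B, E, F}, {C, D, F}, {C, E, F}. Prime attributes: {A, B, C, D, E, F}.
E, F --> A breaks BCNF: {E, F}⁺ = {A, E, F}, so {E, F} is not a superkey.
But every attribute on its right side ({A}) is prime, and the same holds for every other non-superkey FD, so 3NF still holds.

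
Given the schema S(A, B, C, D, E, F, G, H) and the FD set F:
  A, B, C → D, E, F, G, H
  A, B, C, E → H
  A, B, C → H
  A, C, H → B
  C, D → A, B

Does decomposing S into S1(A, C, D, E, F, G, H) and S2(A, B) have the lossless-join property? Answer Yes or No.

Common attributes: {A}; their closure is {A}.
S1 ⊄ {A} and S2 ⊄ {A}, so the split is lossy.

No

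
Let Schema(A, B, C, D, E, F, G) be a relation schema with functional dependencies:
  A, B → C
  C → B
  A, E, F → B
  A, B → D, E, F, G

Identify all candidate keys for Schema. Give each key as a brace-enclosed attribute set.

{A, B}, {A, C}, {A, E, F}

{A} never appears on the right of any FD, so every key must include it.
Closure of {A, B} is {A, B, C, D, E, F, G}, the whole schema; {A, B} is a candidate key.
Closure of {A, C} is {A, B, C, D, E, F, G}, the whole schema; {A, C} is a candidate key.
Closure of {A, E, F} is {A, B, C, D, E, F, G}, the whole schema; {A, E, F} is a candidate key.
Any other superkey properly contains one of these, so there are no further candidate keys.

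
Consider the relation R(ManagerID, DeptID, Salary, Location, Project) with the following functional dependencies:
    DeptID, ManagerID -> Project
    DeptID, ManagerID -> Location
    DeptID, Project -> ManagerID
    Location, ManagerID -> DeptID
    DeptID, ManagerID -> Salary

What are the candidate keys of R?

{DeptID, ManagerID}, {DeptID, Project}, {Location, ManagerID}

{DeptID, ManagerID}⁺ = {DeptID, Location, ManagerID, Project, Salary} — all of the relation — so {DeptID, ManagerID} is a candidate key.
{DeptID, Project}⁺ = {DeptID, Location, ManagerID, Project, Salary} — all of the relation — so {DeptID, Project} is a candidate key.
{Location, ManagerID}⁺ = {DeptID, Location, ManagerID, Project, Salary} — all of the relation — so {Location, ManagerID} is a candidate key.
These are minimal and exhaustive — every other superkey contains one of them.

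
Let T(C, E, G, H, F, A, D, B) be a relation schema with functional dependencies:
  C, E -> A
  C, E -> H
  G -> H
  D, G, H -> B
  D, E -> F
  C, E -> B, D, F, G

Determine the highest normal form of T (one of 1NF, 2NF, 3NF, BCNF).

2NF

Candidate key: {C, E}. Prime attributes: {C, E}.
For G -> H we have {G}⁺ = {G, H}; {G} is not a superkey, so BCNF fails.
G -> H determines the non-prime attribute {H} from a non-superkey — 3NF is violated.
No proper subset of a key has a non-prime attribute in its closure, so there is no partial dependency; 2NF holds.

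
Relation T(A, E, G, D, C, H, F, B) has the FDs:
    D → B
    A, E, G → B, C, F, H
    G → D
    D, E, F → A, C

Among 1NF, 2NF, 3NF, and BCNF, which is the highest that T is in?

1NF

Candidate keys: {A, E, G}, {E, F, G}. Prime attributes: {A, E, F, G}.
For D → B we have {D}⁺ = {B, D}; {D} is not a superkey, so BCNF fails.
D → B has non-prime {B} on the right and a non-superkey on the left, so 3NF fails.
The proper key subset {G} of {A, E, G} determines non-prime {B, D}, so the relation is not even in 2NF.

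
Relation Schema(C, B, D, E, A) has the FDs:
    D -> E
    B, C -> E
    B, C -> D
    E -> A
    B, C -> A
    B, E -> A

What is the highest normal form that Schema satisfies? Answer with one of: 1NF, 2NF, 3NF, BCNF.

2NF

Candidate key: {B, C}. Prime attributes: {B, C}.
D -> E: {D}⁺ = {A, D, E}, which is not all of the attributes, so the left side is not a superkey — BCNF is violated.
D -> E determines the non-prime attribute {E} from a non-superkey — 3NF is violated.
Checking every proper subset of each key, none determines a non-prime attribute — 2NF is satisfied.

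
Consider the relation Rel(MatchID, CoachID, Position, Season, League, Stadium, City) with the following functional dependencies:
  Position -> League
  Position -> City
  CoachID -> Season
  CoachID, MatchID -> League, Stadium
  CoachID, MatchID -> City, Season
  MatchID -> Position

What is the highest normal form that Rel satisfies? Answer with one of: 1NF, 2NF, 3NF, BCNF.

1NF

Candidate key: {CoachID, MatchID}. Prime attributes: {CoachID, MatchID}.
Position -> League breaks BCNF: {Position}⁺ = {City, League, Position}, so {Position} is not a superkey.
Position -> League has non-prime {League} on the right and a non-superkey on the left, so 3NF fails.
The proper key subset {CoachID} of {CoachID, MatchID} determines non-prime {Season}, so the relation is not even in 2NF.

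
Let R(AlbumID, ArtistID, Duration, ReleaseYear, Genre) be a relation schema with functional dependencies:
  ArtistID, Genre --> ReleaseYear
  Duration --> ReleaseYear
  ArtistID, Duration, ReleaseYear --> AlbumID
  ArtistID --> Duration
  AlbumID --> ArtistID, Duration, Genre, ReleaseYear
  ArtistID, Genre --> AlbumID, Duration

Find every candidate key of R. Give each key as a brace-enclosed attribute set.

{AlbumID}, {ArtistID}

{AlbumID}⁺ = {AlbumID, ArtistID, Duration, Genre, ReleaseYear}, which is every attribute, so {AlbumID} is a candidate key.
{ArtistID}⁺ = {AlbumID, ArtistID, Duration, Genre, ReleaseYear}, which is every attribute, so {ArtistID} is a candidate key.
Any other superkey properly contains one of these, so there are no further candidate keys.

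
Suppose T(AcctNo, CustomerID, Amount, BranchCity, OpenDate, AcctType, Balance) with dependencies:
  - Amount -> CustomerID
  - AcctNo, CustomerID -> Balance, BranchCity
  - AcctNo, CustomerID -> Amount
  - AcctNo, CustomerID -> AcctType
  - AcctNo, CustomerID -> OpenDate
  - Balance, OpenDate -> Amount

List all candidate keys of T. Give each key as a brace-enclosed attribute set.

No FD produces {AcctNo}, so it must be in every candidate key.
{AcctNo, Amount}⁺ = {AcctNo, AcctType, Amount, Balance, BranchCity, CustomerID, OpenDate} — all of the relation — so {AcctNo, Amount} is a candidate key.
{AcctNo, CustomerID}⁺ = {AcctNo, AcctType, Amount, Balance, BranchCity, CustomerID, OpenDate} — all of the relation — so {AcctNo, CustomerID} is a candidate key.
{AcctNo, Balance, OpenDate}⁺ = {AcctNo, AcctType, Amount, Balance, BranchCity, CustomerID, OpenDate} — all of the relation — so {AcctNo, Balance, OpenDate} is a candidate key.
Any other superkey properly contains one of these, so there are no further candidate keys.

{AcctNo, Amount}, {AcctNo, Balance, OpenDate}, {AcctNo, CustomerID}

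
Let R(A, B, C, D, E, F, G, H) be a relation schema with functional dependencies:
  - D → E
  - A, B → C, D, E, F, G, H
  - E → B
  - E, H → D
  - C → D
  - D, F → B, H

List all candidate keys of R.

Attributes never on any right-hand side: {A} — every candidate key must contain it.
{A, B} is a candidate key since {A, B}⁺ = {A, B, C, D, E, F, G, H} covers every attribute.
{A, C} is a candidate key since {A, C}⁺ = {A, B, C, D, E, F, G, H} covers every attribute.
{A, D} is a candidate key since {A, D}⁺ = {A, B, C, D, E, F, G, H} covers every attribute.
{A, E} is a candidate key since {A, E}⁺ = {A, B, C, D, E, F, G, H} covers every attribute.
These are minimal and exhaustive — every other superkey contains one of them.

{A, B}, {A, C}, {A, D}, {A, E}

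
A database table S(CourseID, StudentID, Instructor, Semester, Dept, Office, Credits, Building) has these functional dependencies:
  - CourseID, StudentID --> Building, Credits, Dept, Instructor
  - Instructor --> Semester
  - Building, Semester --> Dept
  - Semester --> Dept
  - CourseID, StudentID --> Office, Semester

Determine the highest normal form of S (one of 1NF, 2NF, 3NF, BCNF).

2NF

Candidate key: {CourseID, StudentID}. Prime attributes: {CourseID, StudentID}.
Instructor --> Semester: {Instructor}⁺ = {Dept, Instructor, Semester}, which is not all of the attributes, so the left side is not a superkey — BCNF is violated.
Because {Semester} is non-prime and the left side of Instructor --> Semester is not a superkey, the relation is not in 3NF.
No non-prime attribute depends on a proper subset of any candidate key, so 2NF holds.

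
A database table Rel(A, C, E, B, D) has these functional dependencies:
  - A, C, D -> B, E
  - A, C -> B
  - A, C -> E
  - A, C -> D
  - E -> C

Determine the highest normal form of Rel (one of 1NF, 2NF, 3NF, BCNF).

3NF

Candidate keys: {A, C}, {A, E}. Prime attributes: {A, C, E}.
For E -> C we have {E}⁺ = {C, E}; {E} is not a superkey, so BCNF fails.
Since {C} ⊆ prime attributes and every other non-superkey FD also has a prime right side, the schema is in 3NF.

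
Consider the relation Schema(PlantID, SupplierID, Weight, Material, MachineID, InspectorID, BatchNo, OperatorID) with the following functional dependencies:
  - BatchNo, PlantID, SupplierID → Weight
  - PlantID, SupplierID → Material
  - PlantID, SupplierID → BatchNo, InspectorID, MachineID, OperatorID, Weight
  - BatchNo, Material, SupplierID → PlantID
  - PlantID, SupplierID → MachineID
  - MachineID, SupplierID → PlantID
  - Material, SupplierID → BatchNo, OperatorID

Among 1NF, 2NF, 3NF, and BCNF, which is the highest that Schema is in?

Candidate keys: {MachineID, SupplierID}, {Material, SupplierID}, {PlantID, SupplierID}. Prime attributes: {MachineID, Material, PlantID, SupplierID}.
The left-hand side of every FD is a superkey, so BCNF is satisfied.

BCNF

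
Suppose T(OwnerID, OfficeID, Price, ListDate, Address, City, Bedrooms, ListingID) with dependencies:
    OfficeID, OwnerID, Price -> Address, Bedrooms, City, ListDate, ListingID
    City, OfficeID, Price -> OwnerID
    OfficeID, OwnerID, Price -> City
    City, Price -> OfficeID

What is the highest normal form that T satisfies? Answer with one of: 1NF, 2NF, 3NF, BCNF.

Candidate keys: {City, Price}, {OfficeID, OwnerID, Price}. Prime attributes: {City, OfficeID, OwnerID, Price}.
Every FD has a superkey on the left, so the relation is in BCNF.

BCNF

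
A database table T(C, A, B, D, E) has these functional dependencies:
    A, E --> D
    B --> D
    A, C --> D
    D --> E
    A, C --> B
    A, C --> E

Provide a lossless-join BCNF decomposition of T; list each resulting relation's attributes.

{A, B, C}; {A, D}; {B, E}; {D, E}

Candidate key of the original relation: {A, C}.
{A, B, C, D, E}: {A, E} determines {A, D, E} here but is not a superkey — split on A, E --> D, giving {A, D, E} and {A, B, C, E}.
{A, D, E}: {D} determines {D, E} here but is not a superkey — split on D --> E, giving {D, E} and {A, D}.
{D, E} has no BCNF violation.
{A, D} has no BCNF violation.
{A, B, C, E}: {B} determines {B, E} here but is not a superkey — split on B --> E, giving {B, E} and {A, B, C}.
{B, E} has no BCNF violation.
{A, B, C} has no BCNF violation.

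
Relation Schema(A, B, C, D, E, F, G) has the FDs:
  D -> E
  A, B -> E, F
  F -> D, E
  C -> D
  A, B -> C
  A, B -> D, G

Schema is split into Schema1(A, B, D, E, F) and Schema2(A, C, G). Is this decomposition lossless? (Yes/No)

No

Common attributes: {A}; their closure is {A}.
The closure covers neither Schema1 nor Schema2 entirely; the join is not lossless.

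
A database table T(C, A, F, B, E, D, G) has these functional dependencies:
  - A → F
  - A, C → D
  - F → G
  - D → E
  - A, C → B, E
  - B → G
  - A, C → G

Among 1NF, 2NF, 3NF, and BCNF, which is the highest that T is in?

Candidate key: {A, C}. Prime attributes: {A, C}.
For A → F we have {A}⁺ = {A, F, G}; {A} is not a superkey, so BCNF fails.
Because {F} is non-prime and the left side of A → F is not a superkey, the relation is not in 3NF.
{A} is a proper subset of the key {A, C}, and {A}⁺ contains the non-prime attributes {F, G} — a partial dependency, so 2NF is violated.

1NF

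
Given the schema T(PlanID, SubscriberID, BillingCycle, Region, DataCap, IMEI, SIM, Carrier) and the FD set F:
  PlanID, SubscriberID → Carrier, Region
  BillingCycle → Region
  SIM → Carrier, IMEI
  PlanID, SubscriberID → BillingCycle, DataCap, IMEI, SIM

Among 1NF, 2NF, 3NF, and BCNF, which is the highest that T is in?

Candidate key: {PlanID, SubscriberID}. Prime attributes: {PlanID, SubscriberID}.
For BillingCycle → Region we have {BillingCycle}⁺ = {BillingCycle, Region}; {BillingCycle} is not a superkey, so BCNF fails.
BillingCycle → Region determines the non-prime attribute {Region} from a non-superkey — 3NF is violated.
No proper subset of a key has a non-prime attribute in its closure, so there is no partial dependency; 2NF holds.

2NF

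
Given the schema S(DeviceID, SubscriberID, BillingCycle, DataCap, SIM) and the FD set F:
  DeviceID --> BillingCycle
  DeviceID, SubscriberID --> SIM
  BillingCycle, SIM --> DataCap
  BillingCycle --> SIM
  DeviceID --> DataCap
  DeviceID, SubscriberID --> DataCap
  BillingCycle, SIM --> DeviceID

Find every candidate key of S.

{BillingCycle, SubscriberID}, {DeviceID, SubscriberID}

No FD produces {SubscriberID}, so it must be in every candidate key.
{BillingCycle, SubscriberID}⁺ = {BillingCycle, DataCap, DeviceID, SIM, SubscriberID} — all of the relation — so {BillingCycle, SubscriberID} is a candidate key.
{DeviceID, SubscriberID}⁺ = {BillingCycle, DataCap, DeviceID, SIM, SubscriberID} — all of the relation — so {DeviceID, SubscriberID} is a candidate key.
These are minimal and exhaustive — every other superkey contains one of them.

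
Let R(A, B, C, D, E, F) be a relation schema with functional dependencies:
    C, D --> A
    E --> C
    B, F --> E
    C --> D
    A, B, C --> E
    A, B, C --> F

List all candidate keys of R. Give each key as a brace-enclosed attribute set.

No FD produces {B}, so it must be in every candidate key.
{B, C}⁺ = {A, B, C, D, E, F} — all of the relation — so {B, C} is a candidate key.
{B, E}⁺ = {A, B, C, D, E, F} — all of the relation — so {B, E} is a candidate key.
{B, F}⁺ = {A, B, C, D, E, F} — all of the relation — so {B, F} is a candidate key.
These are minimal and exhaustive — every other superkey contains one of them.

{B, C}, {B, E}, {B, F}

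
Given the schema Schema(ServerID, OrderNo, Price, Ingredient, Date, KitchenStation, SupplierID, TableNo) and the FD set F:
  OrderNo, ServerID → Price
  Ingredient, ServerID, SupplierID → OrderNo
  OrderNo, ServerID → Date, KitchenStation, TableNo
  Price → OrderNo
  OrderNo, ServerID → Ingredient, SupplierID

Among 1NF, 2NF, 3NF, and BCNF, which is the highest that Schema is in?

Candidate keys: {Ingredient, ServerID, SupplierID}, {OrderNo, ServerID}, {Price, ServerID}. Prime attributes: {Ingredient, OrderNo, Price, ServerID, SupplierID}.
For Price → OrderNo we have {Price}⁺ = {OrderNo, Price}; {Price} is not a superkey, so BCNF fails.
Since {OrderNo} ⊆ prime attributes and every other non-superkey FD also has a prime right side, the schema is in 3NF.

3NF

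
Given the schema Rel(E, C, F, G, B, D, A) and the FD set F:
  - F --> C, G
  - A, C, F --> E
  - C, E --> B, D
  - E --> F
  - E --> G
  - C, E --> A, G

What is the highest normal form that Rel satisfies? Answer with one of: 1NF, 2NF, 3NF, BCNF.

Candidate keys: {A, F}, {E}. Prime attributes: {A, E, F}.
F --> C, G: {F}⁺ = {C, F, G}, which is not all of the attributes, so the left side is not a superkey — BCNF is violated.
F --> C, G has non-prime {C, G} on the right and a non-superkey on the left, so 3NF fails.
Since {F} ⊂ {A, F} and {F}⁺ ⊇ {C, G} with {C, G} non-prime, there is a partial dependency; 2NF fails.

1NF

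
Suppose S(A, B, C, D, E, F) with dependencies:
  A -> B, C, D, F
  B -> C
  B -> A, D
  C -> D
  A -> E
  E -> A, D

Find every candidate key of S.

{A}, {B}, {E}

{A}⁺ = {A, B, C, D, E, F}, which is every attribute, so {A} is a candidate key.
{B}⁺ = {A, B, C, D, E, F}, which is every attribute, so {B} is a candidate key.
{E}⁺ = {A, B, C, D, E, F}, which is every attribute, so {E} is a candidate key.
No proper subset of any of these is a key, and no other minimal superkey exists.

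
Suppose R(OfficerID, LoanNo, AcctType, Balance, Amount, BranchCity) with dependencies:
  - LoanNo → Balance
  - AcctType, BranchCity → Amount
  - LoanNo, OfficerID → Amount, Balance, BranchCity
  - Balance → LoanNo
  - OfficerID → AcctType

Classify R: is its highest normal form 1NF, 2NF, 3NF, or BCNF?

Candidate keys: {Balance, OfficerID}, {LoanNo, OfficerID}. Prime attributes: {Balance, LoanNo, OfficerID}.
For LoanNo → Balance we have {LoanNo}⁺ = {Balance, LoanNo}; {LoanNo} is not a superkey, so BCNF fails.
AcctType, BranchCity → Amount determines the non-prime attribute {Amount} from a non-superkey — 3NF is violated.
{OfficerID} is a proper subset of the key {Balance, OfficerID}, and {OfficerID}⁺ contains the non-prime attribute {AcctType} — a partial dependency, so 2NF is violated.

1NF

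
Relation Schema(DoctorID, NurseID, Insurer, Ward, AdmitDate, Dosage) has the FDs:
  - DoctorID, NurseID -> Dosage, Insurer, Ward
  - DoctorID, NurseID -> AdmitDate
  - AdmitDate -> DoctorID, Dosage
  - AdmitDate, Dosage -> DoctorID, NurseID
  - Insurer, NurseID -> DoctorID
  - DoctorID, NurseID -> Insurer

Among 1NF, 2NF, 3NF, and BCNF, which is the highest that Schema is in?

Candidate keys: {AdmitDate}, {DoctorID, NurseID}, {Insurer, NurseID}. Prime attributes: {AdmitDate, DoctorID, Insurer, NurseID}.
Every FD has a superkey on the left, so the relation is in BCNF.

BCNF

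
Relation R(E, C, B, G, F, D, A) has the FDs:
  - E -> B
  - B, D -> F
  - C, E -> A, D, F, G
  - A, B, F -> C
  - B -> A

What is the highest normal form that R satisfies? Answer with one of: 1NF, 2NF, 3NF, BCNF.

Candidate keys: {C, E}, {D, E}, {E, F}. Prime attributes: {C, D, E, F}.
E -> B: {E}⁺ = {A, B, E}, which is not all of the attributes, so the left side is not a superkey — BCNF is violated.
Because {B} is non-prime and the left side of E -> B is not a superkey, the relation is not in 3NF.
{E} is a proper subset of the key {C, E}, and {E}⁺ contains the non-prime attributes {A, B} — a partial dependency, so 2NF is violated.

1NF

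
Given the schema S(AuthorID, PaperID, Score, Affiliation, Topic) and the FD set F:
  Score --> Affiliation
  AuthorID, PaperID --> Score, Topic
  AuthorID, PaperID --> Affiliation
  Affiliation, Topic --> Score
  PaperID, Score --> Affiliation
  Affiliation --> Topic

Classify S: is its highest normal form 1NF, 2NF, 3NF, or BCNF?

Candidate key: {AuthorID, PaperID}. Prime attributes: {AuthorID, PaperID}.
Score --> Affiliation breaks BCNF: {Score}⁺ = {Affiliation, Score, Topic}, so {Score} is not a superkey.
Score --> Affiliation determines the non-prime attribute {Affiliation} from a non-superkey — 3NF is violated.
Checking every proper subset of each key, none determines a non-prime attribute — 2NF is satisfied.

2NF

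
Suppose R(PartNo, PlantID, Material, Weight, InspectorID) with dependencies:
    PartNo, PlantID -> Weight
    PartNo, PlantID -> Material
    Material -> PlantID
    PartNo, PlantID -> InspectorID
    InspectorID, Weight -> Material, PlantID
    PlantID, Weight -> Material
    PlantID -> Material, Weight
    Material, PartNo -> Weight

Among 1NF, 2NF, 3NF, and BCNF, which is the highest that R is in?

3NF

Candidate keys: {InspectorID, PartNo, Weight}, {Material, PartNo}, {PartNo, PlantID}. Prime attributes: {InspectorID, Material, PartNo, PlantID, Weight}.
Material -> PlantID breaks BCNF: {Material}⁺ = {Material, PlantID, Weight}, so {Material} is not a superkey.
Since {PlantID} ⊆ prime attributes and every other non-superkey FD also has a prime right side, the schema is in 3NF.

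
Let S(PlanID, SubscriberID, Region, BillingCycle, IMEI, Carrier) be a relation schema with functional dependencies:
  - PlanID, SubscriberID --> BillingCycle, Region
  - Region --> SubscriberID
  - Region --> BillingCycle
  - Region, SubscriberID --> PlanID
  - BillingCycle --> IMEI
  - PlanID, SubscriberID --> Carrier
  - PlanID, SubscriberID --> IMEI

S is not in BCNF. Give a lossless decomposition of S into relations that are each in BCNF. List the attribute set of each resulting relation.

{BillingCycle, Carrier, PlanID, Region, SubscriberID}; {BillingCycle, IMEI}

Candidate keys of the original relation: {PlanID, SubscriberID}, {Region}.
{BillingCycle, Carrier, IMEI, PlanID, Region, SubscriberID}: {BillingCycle} determines {BillingCycle, IMEI} here but is not a superkey — split on BillingCycle --> IMEI, giving {BillingCycle, IMEI} and {BillingCycle, Carrier, PlanID, Region, SubscriberID}.
{BillingCycle, IMEI} has no BCNF violation.
{BillingCycle, Carrier, PlanID, Region, SubscriberID} has no BCNF violation.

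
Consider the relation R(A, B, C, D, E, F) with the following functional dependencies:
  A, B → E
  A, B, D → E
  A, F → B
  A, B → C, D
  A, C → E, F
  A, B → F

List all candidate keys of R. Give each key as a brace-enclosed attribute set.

{A, B}, {A, C}, {A, F}

Attributes never on any right-hand side: {A} — every candidate key must contain it.
{A, B}⁺ = {A, B, C, D, E, F}, which is every attribute, so {A, B} is a candidate key.
{A, C}⁺ = {A, B, C, D, E, F}, which is every attribute, so {A, C} is a candidate key.
{A, F}⁺ = {A, B, C, D, E, F}, which is every attribute, so {A, F} is a candidate key.
Any other superkey properly contains one of these, so there are no further candidate keys.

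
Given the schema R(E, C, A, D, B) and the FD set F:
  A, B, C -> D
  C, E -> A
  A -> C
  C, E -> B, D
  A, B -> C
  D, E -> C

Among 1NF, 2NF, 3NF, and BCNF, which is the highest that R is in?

3NF

Candidate keys: {A, E}, {C, E}, {D, E}. Prime attributes: {A, C, D, E}.
A, B, C -> D: {A, B, C}⁺ = {A, B, C, D}, which is not all of the attributes, so the left side is not a superkey — BCNF is violated.
Since {D} ⊆ prime attributes and every other non-superkey FD also has a prime right side, the schema is in 3NF.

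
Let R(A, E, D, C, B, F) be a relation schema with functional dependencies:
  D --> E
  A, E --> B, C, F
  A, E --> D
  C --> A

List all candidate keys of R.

Closure of {A, D} is {A, B, C, D, E, F}, the whole schema; {A, D} is a candidate key.
Closure of {A, E} is {A, B, C, D, E, F}, the whole schema; {A, E} is a candidate key.
Closure of {C, D} is {A, B, C, D, E, F}, the whole schema; {C, D} is a candidate key.
Closure of {C, E} is {A, B, C, D, E, F}, the whole schema; {C, E} is a candidate key.
Any other superkey properly contains one of these, so there are no further candidate keys.

{A, D}, {A, E}, {C, D}, {C, E}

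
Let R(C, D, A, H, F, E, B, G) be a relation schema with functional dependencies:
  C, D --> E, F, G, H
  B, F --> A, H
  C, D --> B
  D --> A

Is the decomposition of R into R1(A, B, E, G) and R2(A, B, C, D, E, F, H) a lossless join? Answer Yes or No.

The shared attributes are {A, B, E} and {A, B, E}⁺ = {A, B, E}.
R1 ⊄ {A, B, E} and R2 ⊄ {A, B, E}, so the split is lossy.

No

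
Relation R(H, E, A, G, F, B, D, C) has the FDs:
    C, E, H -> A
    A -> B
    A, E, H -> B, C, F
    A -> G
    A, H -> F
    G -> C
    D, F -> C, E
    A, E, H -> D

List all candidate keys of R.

No FD produces {H}, so it must be in every candidate key.
Closure of {A, D, H} is {A, B, C, D, E, F, G, H}, the whole schema; {A, D, H} is a candidate key.
Closure of {A, E, H} is {A, B, C, D, E, F, G, H}, the whole schema; {A, E, H} is a candidate key.
Closure of {C, E, H} is {A, B, C, D, E, F, G, H}, the whole schema; {C, E, H} is a candidate key.
Closure of {D, F, H} is {A, B, C, D, E, F, G, H}, the whole schema; {D, F, H} is a candidate key.
Closure of {E, G, H} is {A, B, C, D, E, F, G, H}, the whole schema; {E, G, H} is a candidate key.
No proper subset of any of these is a key, and no other minimal superkey exists.

{A, D, H}, {A, E, H}, {C, E, H}, {D, F, H}, {E, G, H}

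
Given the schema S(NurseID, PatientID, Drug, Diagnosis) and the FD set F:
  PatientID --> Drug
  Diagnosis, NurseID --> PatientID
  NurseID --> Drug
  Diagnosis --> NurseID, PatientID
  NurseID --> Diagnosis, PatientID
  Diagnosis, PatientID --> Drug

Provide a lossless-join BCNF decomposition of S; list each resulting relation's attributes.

{Diagnosis, NurseID, PatientID}; {Drug, PatientID}

Candidate keys of the original relation: {Diagnosis}, {NurseID}.
In {Diagnosis, Drug, NurseID, PatientID}, {PatientID} is not a superkey ({PatientID}⁺ restricted to this set is {Drug, PatientID}), so split on PatientID --> Drug into {Drug, PatientID} and {Diagnosis, NurseID, PatientID}.
{Drug, PatientID} has no BCNF violation.
{Diagnosis, NurseID, PatientID} has no BCNF violation.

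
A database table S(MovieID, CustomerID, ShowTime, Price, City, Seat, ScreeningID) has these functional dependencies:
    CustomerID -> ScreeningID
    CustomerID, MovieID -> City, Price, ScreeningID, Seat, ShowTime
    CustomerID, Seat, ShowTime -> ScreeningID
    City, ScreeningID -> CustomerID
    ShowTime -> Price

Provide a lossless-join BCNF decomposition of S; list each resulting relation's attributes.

{City, CustomerID, MovieID, Seat, ShowTime}; {CustomerID, ScreeningID}; {Price, ShowTime}

Candidate keys of the original relation: {City, MovieID, ScreeningID}, {CustomerID, MovieID}.
{City, CustomerID, MovieID, Price, ScreeningID, Seat, ShowTime}: {CustomerID} determines {CustomerID, ScreeningID} here but is not a superkey — split on CustomerID -> ScreeningID, giving {CustomerID, ScreeningID} and {City, CustomerID, MovieID, Price, Seat, ShowTime}.
{CustomerID, ScreeningID} is in BCNF.
{City, CustomerID, MovieID, Price, Seat, ShowTime}: {CustomerID, Seat, ShowTime} determines {CustomerID, Price, Seat, ShowTime} here but is not a superkey — split on CustomerID, Seat, ShowTime -> Price, giving {CustomerID, Price, Seat, ShowTime} and {City, CustomerID, MovieID, Seat, ShowTime}.
{CustomerID, Price, Seat, ShowTime}: {ShowTime} determines {Price, ShowTime} here but is not a superkey — split on ShowTime -> Price, giving {Price, ShowTime} and {CustomerID, Seat, ShowTime}.
{Price, ShowTime} is in BCNF.
{CustomerID, Seat, ShowTime} is in BCNF.
{City, CustomerID, MovieID, Seat, ShowTime} is in BCNF.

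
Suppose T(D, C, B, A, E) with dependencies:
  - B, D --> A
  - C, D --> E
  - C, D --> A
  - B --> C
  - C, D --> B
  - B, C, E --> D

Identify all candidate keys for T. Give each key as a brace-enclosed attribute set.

{B, D}⁺ = {A, B, C, D, E} — all of the relation — so {B, D} is a candidate key.
{B, E}⁺ = {A, B, C, D, E} — all of the relation — so {B, E} is a candidate key.
{C, D}⁺ = {A, B, C, D, E} — all of the relation — so {C, D} is a candidate key.
Any other superkey properly contains one of these, so there are no further candidate keys.

{B, D}, {B, E}, {C, D}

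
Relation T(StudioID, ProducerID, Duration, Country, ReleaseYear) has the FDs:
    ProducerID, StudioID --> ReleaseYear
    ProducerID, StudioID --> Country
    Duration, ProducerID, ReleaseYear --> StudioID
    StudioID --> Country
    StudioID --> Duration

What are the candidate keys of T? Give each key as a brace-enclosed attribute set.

{Duration, ProducerID, ReleaseYear}, {ProducerID, StudioID}

{ProducerID} never appears on the right of any FD, so every key must include it.
{ProducerID, StudioID} is a candidate key since {ProducerID, StudioID}⁺ = {Country, Duration, ProducerID, ReleaseYear, StudioID} covers every attribute.
{Duration, ProducerID, ReleaseYear} is a candidate key since {Duration, ProducerID, ReleaseYear}⁺ = {Country, Duration, ProducerID, ReleaseYear, StudioID} covers every attribute.
No proper subset of any of these is a key, and no other minimal superkey exists.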